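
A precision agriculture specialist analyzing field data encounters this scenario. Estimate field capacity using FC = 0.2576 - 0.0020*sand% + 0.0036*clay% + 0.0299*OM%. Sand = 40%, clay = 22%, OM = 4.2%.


FC = 0.2576 - 0.0020*40 + 0.0036*22 + 0.0299*4.2
   = 0.2576 - 0.0800 + 0.0792 + 0.1256
   = 0.3824


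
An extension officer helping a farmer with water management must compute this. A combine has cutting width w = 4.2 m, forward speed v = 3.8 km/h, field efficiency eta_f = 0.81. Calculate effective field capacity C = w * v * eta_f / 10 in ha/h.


C = w * v * eta_f / 10
  = 4.2 * 3.8 * 0.81 / 10
  = 12.93 / 10
  = 1.29 ha/h


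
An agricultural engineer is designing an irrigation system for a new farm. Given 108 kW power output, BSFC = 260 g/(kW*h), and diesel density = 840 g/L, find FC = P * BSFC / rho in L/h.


FC = P * BSFC / rho_fuel
   = 108 * 260 / 840
   = 28080 / 840
   = 33.43 L/h


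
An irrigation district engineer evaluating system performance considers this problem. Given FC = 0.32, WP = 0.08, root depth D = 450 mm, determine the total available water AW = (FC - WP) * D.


AW = (FC - WP) * D
   = (0.32 - 0.08) * 450
   = 0.24 * 450
   = 108 mm


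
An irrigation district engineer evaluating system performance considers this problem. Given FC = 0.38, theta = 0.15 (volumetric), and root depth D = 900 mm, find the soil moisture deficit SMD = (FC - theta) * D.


SMD = (FC - theta) * D
    = (0.38 - 0.15) * 900
    = 0.230 * 900
    = 207 mm


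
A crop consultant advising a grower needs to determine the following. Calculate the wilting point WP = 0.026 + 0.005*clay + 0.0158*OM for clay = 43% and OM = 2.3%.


WP = 0.026 + 0.005*43 + 0.0158*2.3
   = 0.026 + 0.2150 + 0.0363
   = 0.2773


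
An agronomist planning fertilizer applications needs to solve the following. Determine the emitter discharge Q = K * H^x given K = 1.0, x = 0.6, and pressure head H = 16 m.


Q = K * H^x
  = 1.0 * 16^0.6
  = 1.0 * 5.2780
  = 5.28 L/h


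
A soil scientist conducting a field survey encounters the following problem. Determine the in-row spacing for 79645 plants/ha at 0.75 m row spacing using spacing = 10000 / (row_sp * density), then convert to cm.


spacing = 10000 / (row_sp * density)
        = 10000 / (0.75 * 79645)
        = 10000 / 59733.75
        = 0.16741 m = 16.74 cm


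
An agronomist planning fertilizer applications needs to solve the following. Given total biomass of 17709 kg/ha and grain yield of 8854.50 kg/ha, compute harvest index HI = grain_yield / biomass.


HI = grain_yield / biomass
   = 8854.50 / 17709
   = 0.50


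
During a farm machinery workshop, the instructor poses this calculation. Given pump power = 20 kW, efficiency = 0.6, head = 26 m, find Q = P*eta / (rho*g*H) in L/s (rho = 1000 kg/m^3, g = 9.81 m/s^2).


Q = (P * 1000 * eta) / (rho * g * H)
  = (20 * 1000 * 0.6) / (1000 * 9.81 * 26)
  = 12000 / 255060
  = 0.04705 m^3/s = 47.05 L/s


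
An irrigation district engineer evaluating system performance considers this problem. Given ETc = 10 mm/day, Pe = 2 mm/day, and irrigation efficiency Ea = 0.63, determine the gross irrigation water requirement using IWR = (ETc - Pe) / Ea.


IWR = (ETc - Pe) / Ea
    = (10 - 2) / 0.63
    = 8 / 0.63
    = 12.70 mm/day


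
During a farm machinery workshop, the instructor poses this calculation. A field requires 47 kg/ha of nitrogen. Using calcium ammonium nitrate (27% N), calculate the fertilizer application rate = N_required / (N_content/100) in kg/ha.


Rate = N_required / (N_content / 100)
     = 47 / (27 / 100)
     = 47 / 0.27
     = 174.07 kg/ha


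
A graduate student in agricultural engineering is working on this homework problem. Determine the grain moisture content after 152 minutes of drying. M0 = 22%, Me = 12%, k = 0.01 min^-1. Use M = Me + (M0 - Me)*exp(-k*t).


M = Me + (M0 - Me) * e^(-k*t)
  = 12 + (22 - 12) * e^(-0.01*152)
  = 12 + 10 * e^(-1.520)
  = 12 + 10 * 0.21871
  = 12 + 2.1871
  = 14.19%


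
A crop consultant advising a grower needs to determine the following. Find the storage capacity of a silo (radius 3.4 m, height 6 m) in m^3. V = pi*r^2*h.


V = pi * r^2 * h
  = pi * 3.4^2 * 6
  = pi * 11.56 * 6
  = 217.90 m^3


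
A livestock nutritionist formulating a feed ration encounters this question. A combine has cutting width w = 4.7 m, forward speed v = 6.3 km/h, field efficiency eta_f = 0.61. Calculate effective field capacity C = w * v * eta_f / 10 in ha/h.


C = w * v * eta_f / 10
  = 4.7 * 6.3 * 0.61 / 10
  = 18.06 / 10
  = 1.81 ha/h


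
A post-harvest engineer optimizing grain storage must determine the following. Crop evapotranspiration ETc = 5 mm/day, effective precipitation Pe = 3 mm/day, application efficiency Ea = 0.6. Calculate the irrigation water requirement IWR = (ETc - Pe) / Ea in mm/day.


IWR = (ETc - Pe) / Ea
    = (5 - 3) / 0.6
    = 2 / 0.6
    = 3.33 mm/day


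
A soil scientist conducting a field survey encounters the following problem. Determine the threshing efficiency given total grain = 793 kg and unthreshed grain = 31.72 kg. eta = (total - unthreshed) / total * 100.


eta = (total - unthreshed) / total * 100
    = (793 - 31.72) / 793 * 100
    = 761.28 / 793 * 100
    = 96%


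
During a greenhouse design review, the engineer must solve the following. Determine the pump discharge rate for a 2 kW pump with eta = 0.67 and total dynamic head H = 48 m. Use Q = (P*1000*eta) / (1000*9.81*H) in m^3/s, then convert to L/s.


Q = (P * 1000 * eta) / (rho * g * H)
  = (2 * 1000 * 0.67) / (1000 * 9.81 * 48)
  = 1340 / 470880
  = 0.00285 m^3/s = 2.85 L/s


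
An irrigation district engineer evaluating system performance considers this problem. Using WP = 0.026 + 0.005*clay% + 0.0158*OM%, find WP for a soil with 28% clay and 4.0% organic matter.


WP = 0.026 + 0.005*28 + 0.0158*4.0
   = 0.026 + 0.1400 + 0.0632
   = 0.2292


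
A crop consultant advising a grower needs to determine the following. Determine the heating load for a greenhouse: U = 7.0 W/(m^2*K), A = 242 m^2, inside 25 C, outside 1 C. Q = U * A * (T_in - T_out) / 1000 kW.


dT = 25 - (1) = 24 K
Q = U * A * dT
  = 7.0 * 242 * 24
  = 40656 W = 40.66 kW


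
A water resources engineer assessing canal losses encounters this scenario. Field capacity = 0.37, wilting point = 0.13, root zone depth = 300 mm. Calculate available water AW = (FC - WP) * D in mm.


AW = (FC - WP) * D
   = (0.37 - 0.13) * 300
   = 0.24 * 300
   = 72 mm


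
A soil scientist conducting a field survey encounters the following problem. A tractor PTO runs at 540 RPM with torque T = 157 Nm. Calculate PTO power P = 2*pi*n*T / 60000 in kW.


P = 2*pi*n*T / 60000
  = 2*pi * 540 * 157 / 60000
  = 532688.45 / 60000
  = 8.88 kW


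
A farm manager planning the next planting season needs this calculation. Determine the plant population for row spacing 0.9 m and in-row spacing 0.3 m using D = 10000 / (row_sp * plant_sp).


D = 10000 / (row_sp * plant_sp)
  = 10000 / (0.9 * 0.3)
  = 10000 / 0.2700
  = 37037.04 plants/ha


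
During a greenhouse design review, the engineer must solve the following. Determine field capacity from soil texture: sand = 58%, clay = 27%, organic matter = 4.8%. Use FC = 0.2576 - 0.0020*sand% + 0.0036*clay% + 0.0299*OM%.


FC = 0.2576 - 0.0020*58 + 0.0036*27 + 0.0299*4.8
   = 0.2576 - 0.1160 + 0.0972 + 0.1435
   = 0.3823


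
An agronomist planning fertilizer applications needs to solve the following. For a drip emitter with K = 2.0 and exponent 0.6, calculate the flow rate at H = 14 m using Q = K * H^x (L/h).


Q = K * H^x
  = 2.0 * 14^0.6
  = 2.0 * 4.8717
  = 9.74 L/h


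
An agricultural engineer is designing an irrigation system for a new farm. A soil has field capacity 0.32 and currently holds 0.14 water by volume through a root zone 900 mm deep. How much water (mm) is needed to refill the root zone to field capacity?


SMD = (FC - theta) * D
    = (0.32 - 0.14) * 900
    = 0.180 * 900
    = 162 mm


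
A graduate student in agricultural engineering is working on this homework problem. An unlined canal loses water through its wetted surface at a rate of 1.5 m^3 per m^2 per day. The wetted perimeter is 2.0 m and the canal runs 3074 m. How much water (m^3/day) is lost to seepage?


S = C * P * L
  = 1.5 * 2.0 * 3074
  = 9222 m^3/day


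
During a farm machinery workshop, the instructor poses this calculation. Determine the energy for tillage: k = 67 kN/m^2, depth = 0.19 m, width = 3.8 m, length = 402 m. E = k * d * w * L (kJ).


E = k * d * w * L
  = 67 * 0.19 * 3.8 * 402
  = 19446.35 kJ


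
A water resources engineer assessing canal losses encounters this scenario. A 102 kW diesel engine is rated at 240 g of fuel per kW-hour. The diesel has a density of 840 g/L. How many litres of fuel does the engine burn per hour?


FC = P * BSFC / rho_fuel
   = 102 * 240 / 840
   = 24480 / 840
   = 29.14 L/h


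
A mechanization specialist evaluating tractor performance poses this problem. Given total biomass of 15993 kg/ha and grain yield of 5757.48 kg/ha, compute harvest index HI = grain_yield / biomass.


HI = grain_yield / biomass
   = 5757.48 / 15993
   = 0.36


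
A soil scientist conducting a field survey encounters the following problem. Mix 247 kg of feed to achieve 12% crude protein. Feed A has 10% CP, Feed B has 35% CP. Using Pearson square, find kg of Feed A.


parts_A = CP_b - target = 35 - 12 = 23
parts_B = target - CP_a = 12 - 10 = 2
total_parts = 23 + 2 = 25
Feed A = 247 * 23 / 25 = 227.24 kg
Feed B = 247 * 2 / 25 = 19.76 kg

227.24 kg


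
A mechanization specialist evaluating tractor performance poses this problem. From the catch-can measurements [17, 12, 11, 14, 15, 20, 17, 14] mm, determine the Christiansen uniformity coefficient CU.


xbar = 120 / 8 = 15
sum|xi - xbar| = 18
CU = 100 * (1 - 18 / (8 * 15))
   = 100 * (1 - 0.1500)
   = 85%


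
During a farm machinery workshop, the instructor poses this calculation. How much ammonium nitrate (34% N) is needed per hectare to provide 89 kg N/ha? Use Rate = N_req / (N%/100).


Rate = N_required / (N_content / 100)
     = 89 / (34 / 100)
     = 89 / 0.34
     = 261.76 kg/ha


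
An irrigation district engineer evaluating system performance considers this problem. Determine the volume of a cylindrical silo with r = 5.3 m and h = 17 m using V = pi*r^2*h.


V = pi * r^2 * h
  = pi * 5.3^2 * 17
  = pi * 28.09 * 17
  = 1500.20 m^3


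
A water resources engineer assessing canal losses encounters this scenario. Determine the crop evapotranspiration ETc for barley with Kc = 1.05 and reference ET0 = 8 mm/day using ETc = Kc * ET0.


ETc = Kc * ET0
    = 1.05 * 8
    = 8.40 mm/day


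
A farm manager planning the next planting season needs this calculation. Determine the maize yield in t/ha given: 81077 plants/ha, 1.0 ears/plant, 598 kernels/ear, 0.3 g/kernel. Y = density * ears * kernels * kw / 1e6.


Y = density * ears * kernels * kw
  = 81077 * 1.0 * 598 * 0.3 g/ha
  = 14545213.80 g/ha
  = 14545.21 kg/ha = 14.55 t/ha


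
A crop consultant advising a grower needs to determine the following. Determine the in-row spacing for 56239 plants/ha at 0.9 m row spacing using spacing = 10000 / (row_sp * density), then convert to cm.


spacing = 10000 / (row_sp * density)
        = 10000 / (0.9 * 56239)
        = 10000 / 50615.10
        = 0.19757 m = 19.76 cm


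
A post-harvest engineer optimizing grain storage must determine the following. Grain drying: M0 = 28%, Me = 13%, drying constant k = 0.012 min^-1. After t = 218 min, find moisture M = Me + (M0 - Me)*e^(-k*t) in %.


M = Me + (M0 - Me) * e^(-k*t)
  = 13 + (28 - 13) * e^(-0.012*218)
  = 13 + 15 * e^(-2.616)
  = 13 + 15 * 0.07309
  = 13 + 1.0964
  = 14.10%


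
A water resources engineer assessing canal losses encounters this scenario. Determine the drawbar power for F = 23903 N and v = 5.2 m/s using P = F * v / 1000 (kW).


P = F * v / 1000
  = 23903 * 5.2 / 1000
  = 124295.60 / 1000
  = 124.30 kW


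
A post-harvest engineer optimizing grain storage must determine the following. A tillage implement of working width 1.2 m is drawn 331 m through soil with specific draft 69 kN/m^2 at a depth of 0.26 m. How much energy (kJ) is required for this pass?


E = k * d * w * L
  = 69 * 0.26 * 1.2 * 331
  = 7125.77 kJ


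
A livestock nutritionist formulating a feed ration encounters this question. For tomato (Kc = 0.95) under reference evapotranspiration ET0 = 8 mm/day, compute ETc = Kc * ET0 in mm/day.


ETc = Kc * ET0
    = 0.95 * 8
    = 7.60 mm/day


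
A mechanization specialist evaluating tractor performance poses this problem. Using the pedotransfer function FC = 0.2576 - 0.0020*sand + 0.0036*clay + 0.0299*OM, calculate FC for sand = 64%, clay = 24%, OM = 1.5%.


FC = 0.2576 - 0.0020*64 + 0.0036*24 + 0.0299*1.5
   = 0.2576 - 0.1280 + 0.0864 + 0.0449
   = 0.2609


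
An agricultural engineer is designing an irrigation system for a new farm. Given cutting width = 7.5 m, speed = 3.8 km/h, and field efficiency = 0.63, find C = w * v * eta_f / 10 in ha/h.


C = w * v * eta_f / 10
  = 7.5 * 3.8 * 0.63 / 10
  = 17.96 / 10
  = 1.80 ha/h


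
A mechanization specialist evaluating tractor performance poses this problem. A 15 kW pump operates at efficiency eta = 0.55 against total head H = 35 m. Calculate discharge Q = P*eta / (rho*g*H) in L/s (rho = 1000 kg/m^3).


Q = (P * 1000 * eta) / (rho * g * H)
  = (15 * 1000 * 0.55) / (1000 * 9.81 * 35)
  = 8250 / 343350
  = 0.02403 m^3/s = 24.03 L/s


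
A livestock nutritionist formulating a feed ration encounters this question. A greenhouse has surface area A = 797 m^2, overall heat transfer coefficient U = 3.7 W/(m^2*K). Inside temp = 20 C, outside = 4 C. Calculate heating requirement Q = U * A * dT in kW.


dT = 20 - (4) = 16 K
Q = U * A * dT
  = 3.7 * 797 * 16
  = 47182.40 W = 47.18 kW


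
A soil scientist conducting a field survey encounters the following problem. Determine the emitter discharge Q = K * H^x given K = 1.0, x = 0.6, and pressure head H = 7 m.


Q = K * H^x
  = 1.0 * 7^0.6
  = 1.0 * 3.2141
  = 3.21 L/h


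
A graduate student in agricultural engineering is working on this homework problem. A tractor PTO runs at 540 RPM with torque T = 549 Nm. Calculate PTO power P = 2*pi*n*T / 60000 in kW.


P = 2*pi*n*T / 60000
  = 2*pi * 540 * 549 / 60000
  = 1862713.12 / 60000
  = 31.05 kW


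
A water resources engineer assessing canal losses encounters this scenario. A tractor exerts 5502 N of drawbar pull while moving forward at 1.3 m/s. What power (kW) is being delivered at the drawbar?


P = F * v / 1000
  = 5502 * 1.3 / 1000
  = 7152.60 / 1000
  = 7.15 kW


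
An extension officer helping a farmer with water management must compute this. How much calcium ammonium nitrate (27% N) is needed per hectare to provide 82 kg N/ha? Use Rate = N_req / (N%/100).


Rate = N_required / (N_content / 100)
     = 82 / (27 / 100)
     = 82 / 0.27
     = 303.70 kg/ha


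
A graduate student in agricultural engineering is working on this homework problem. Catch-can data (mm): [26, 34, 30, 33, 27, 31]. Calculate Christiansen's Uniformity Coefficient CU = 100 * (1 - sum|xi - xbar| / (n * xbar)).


xbar = 181 / 6 = 30.167
sum|xi - xbar| = 15
CU = 100 * (1 - 15 / (6 * 30.167))
   = 100 * (1 - 0.0829)
   = 91.71%


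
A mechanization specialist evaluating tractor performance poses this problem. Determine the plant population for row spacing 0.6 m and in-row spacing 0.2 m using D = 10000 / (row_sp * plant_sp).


D = 10000 / (row_sp * plant_sp)
  = 10000 / (0.6 * 0.2)
  = 10000 / 0.1200
  = 83333.33 plants/ha


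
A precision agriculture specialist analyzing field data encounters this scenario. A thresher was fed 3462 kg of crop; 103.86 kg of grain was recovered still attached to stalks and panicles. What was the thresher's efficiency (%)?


eta = (total - unthreshed) / total * 100
    = (3462 - 103.86) / 3462 * 100
    = 3358.14 / 3462 * 100
    = 97%


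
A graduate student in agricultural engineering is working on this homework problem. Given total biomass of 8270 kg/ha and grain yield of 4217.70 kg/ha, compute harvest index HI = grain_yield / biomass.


HI = grain_yield / biomass
   = 4217.70 / 8270
   = 0.51


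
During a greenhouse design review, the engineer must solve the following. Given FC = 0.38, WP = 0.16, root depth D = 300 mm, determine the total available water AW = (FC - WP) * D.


AW = (FC - WP) * D
   = (0.38 - 0.16) * 300
   = 0.22 * 300
   = 66 mm


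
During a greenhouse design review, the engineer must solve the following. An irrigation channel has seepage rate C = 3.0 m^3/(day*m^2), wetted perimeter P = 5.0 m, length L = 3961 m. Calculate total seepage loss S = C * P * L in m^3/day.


S = C * P * L
  = 3.0 * 5.0 * 3961
  = 59415 m^3/day


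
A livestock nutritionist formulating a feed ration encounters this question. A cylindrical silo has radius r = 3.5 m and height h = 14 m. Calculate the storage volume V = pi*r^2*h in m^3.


V = pi * r^2 * h
  = pi * 3.5^2 * 14
  = pi * 12.25 * 14
  = 538.78 m^3


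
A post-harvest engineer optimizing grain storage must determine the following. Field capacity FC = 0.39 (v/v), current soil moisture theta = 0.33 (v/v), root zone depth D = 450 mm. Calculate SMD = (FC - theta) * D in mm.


SMD = (FC - theta) * D
    = (0.39 - 0.33) * 450
    = 0.060 * 450
    = 27 mm


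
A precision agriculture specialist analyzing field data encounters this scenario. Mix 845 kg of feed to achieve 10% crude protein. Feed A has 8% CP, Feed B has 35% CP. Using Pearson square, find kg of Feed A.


parts_A = CP_b - target = 35 - 10 = 25
parts_B = target - CP_a = 10 - 8 = 2
total_parts = 25 + 2 = 27
Feed A = 845 * 25 / 27 = 782.41 kg
Feed B = 845 * 2 / 27 = 62.59 kg

782.41 kg


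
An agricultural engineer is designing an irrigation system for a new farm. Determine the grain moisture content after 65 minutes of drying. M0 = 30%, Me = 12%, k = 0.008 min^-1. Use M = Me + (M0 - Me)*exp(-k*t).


M = Me + (M0 - Me) * e^(-k*t)
  = 12 + (30 - 12) * e^(-0.008*65)
  = 12 + 18 * e^(-0.520)
  = 12 + 18 * 0.59452
  = 12 + 10.7014
  = 22.70%


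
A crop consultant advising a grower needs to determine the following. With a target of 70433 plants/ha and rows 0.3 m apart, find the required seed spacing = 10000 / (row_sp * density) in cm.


spacing = 10000 / (row_sp * density)
        = 10000 / (0.3 * 70433)
        = 10000 / 21129.90
        = 0.47326 m = 47.33 cm


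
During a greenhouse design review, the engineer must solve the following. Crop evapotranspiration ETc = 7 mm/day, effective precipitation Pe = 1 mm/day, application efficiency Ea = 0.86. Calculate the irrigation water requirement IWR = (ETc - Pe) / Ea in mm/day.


IWR = (ETc - Pe) / Ea
    = (7 - 1) / 0.86
    = 6 / 0.86
    = 6.98 mm/day


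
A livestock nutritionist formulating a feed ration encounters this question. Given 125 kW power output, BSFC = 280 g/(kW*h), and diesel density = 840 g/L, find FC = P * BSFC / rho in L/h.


FC = P * BSFC / rho_fuel
   = 125 * 280 / 840
   = 35000 / 840
   = 41.67 L/h


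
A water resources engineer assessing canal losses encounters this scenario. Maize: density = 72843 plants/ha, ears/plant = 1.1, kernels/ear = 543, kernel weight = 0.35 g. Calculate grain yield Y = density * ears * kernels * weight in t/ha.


Y = density * ears * kernels * kw
  = 72843 * 1.1 * 543 * 0.35 g/ha
  = 15228193.37 g/ha
  = 15228.19 kg/ha = 15.23 t/ha


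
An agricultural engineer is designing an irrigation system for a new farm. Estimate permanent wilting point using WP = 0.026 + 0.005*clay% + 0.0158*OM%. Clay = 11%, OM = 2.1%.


WP = 0.026 + 0.005*11 + 0.0158*2.1
   = 0.026 + 0.0550 + 0.0332
   = 0.1142


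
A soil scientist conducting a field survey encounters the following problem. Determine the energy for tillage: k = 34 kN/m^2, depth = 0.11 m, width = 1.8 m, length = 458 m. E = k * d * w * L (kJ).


E = k * d * w * L
  = 34 * 0.11 * 1.8 * 458
  = 3083.26 kJ


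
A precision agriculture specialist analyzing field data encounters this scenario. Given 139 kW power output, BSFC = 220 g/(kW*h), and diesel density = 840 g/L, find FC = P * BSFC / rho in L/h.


FC = P * BSFC / rho_fuel
   = 139 * 220 / 840
   = 30580 / 840
   = 36.40 L/h


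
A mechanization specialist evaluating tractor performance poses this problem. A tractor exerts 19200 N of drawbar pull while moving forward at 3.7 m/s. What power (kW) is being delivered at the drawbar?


P = F * v / 1000
  = 19200 * 3.7 / 1000
  = 71040 / 1000
  = 71.04 kW


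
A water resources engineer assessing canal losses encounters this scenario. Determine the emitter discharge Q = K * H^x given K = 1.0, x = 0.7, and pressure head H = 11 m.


Q = K * H^x
  = 1.0 * 11^0.7
  = 1.0 * 5.3577
  = 5.36 L/h


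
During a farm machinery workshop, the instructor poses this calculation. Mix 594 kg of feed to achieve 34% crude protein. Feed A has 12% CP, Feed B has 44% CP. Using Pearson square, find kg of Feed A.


parts_A = CP_b - target = 44 - 34 = 10
parts_B = target - CP_a = 34 - 12 = 22
total_parts = 10 + 22 = 32
Feed A = 594 * 10 / 32 = 185.63 kg
Feed B = 594 * 22 / 32 = 408.38 kg

185.63 kg


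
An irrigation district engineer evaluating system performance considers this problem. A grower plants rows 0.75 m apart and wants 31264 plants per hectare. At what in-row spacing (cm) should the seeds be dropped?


spacing = 10000 / (row_sp * density)
        = 10000 / (0.75 * 31264)
        = 10000 / 23448
        = 0.42648 m = 42.65 cm


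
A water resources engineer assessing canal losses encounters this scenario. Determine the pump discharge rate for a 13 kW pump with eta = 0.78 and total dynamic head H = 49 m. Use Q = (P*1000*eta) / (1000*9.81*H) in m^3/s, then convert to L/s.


Q = (P * 1000 * eta) / (rho * g * H)
  = (13 * 1000 * 0.78) / (1000 * 9.81 * 49)
  = 10140 / 480690
  = 0.02109 m^3/s = 21.09 L/s


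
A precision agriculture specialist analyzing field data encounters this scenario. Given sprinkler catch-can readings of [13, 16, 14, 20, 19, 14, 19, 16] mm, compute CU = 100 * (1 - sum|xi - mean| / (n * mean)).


xbar = 131 / 8 = 16.375
sum|xi - xbar| = 17.750
CU = 100 * (1 - 17.750 / (8 * 16.375))
   = 100 * (1 - 0.1355)
   = 86.45%


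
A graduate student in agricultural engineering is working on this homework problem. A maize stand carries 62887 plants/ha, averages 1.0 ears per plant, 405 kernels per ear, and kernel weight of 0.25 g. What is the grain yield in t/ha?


Y = density * ears * kernels * kw
  = 62887 * 1.0 * 405 * 0.25 g/ha
  = 6367308.75 g/ha
  = 6367.31 kg/ha = 6.37 t/ha


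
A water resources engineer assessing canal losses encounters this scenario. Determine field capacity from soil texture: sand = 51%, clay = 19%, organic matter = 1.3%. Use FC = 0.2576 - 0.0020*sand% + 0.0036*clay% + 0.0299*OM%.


FC = 0.2576 - 0.0020*51 + 0.0036*19 + 0.0299*1.3
   = 0.2576 - 0.1020 + 0.0684 + 0.0389
   = 0.2629


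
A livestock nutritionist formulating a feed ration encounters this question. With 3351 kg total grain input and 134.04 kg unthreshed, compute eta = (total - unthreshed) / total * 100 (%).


eta = (total - unthreshed) / total * 100
    = (3351 - 134.04) / 3351 * 100
    = 3216.96 / 3351 * 100
    = 96%


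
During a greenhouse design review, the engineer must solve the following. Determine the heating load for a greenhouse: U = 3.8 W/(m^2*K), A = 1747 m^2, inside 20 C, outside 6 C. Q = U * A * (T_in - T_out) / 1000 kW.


dT = 20 - (6) = 14 K
Q = U * A * dT
  = 3.8 * 1747 * 14
  = 92940.40 W = 92.94 kW


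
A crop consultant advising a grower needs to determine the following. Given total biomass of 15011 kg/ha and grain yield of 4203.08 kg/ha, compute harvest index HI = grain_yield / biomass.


HI = grain_yield / biomass
   = 4203.08 / 15011
   = 0.28


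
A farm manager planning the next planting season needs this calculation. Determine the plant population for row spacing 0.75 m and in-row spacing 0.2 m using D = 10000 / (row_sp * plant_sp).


D = 10000 / (row_sp * plant_sp)
  = 10000 / (0.75 * 0.2)
  = 10000 / 0.1500
  = 66666.67 plants/ha


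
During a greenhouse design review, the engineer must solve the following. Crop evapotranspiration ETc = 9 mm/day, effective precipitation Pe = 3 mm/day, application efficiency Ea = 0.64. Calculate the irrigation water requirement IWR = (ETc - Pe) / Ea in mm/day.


IWR = (ETc - Pe) / Ea
    = (9 - 3) / 0.64
    = 6 / 0.64
    = 9.38 mm/day


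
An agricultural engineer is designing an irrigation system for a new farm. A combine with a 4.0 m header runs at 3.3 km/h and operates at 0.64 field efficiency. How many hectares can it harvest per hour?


C = w * v * eta_f / 10
  = 4.0 * 3.3 * 0.64 / 10
  = 8.45 / 10
  = 0.84 ha/h


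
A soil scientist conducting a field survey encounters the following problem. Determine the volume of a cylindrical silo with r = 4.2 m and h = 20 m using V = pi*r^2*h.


V = pi * r^2 * h
  = pi * 4.2^2 * 20
  = pi * 17.64 * 20
  = 1108.35 m^3


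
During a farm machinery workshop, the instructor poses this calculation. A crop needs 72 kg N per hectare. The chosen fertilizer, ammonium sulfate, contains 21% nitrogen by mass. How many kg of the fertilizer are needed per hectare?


Rate = N_required / (N_content / 100)
     = 72 / (21 / 100)
     = 72 / 0.21
     = 342.86 kg/ha


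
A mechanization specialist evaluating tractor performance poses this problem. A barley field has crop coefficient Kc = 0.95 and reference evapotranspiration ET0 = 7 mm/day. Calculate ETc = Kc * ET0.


ETc = Kc * ET0
    = 0.95 * 7
    = 6.65 mm/day


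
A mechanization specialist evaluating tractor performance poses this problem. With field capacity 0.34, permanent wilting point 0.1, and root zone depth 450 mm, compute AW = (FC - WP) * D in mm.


AW = (FC - WP) * D
   = (0.34 - 0.1) * 450
   = 0.24 * 450
   = 108 mm


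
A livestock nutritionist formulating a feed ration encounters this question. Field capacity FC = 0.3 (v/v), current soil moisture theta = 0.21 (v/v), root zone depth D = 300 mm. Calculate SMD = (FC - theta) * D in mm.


SMD = (FC - theta) * D
    = (0.3 - 0.21) * 300
    = 0.090 * 300
    = 27 mm


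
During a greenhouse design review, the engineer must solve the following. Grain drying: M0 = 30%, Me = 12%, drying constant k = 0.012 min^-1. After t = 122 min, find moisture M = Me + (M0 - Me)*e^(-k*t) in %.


M = Me + (M0 - Me) * e^(-k*t)
  = 12 + (30 - 12) * e^(-0.012*122)
  = 12 + 18 * e^(-1.464)
  = 12 + 18 * 0.23131
  = 12 + 4.1636
  = 16.16%


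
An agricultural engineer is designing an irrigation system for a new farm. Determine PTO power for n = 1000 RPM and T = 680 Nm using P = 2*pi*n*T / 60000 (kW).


P = 2*pi*n*T / 60000
  = 2*pi * 1000 * 680 / 60000
  = 4272566.01 / 60000
  = 71.21 kW


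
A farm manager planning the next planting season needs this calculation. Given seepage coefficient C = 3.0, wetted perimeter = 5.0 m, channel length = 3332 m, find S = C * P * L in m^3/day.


S = C * P * L
  = 3.0 * 5.0 * 3332
  = 49980 m^3/day


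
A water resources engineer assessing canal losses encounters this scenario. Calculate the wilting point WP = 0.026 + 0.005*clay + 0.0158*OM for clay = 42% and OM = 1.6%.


WP = 0.026 + 0.005*42 + 0.0158*1.6
   = 0.026 + 0.2100 + 0.0253
   = 0.2613


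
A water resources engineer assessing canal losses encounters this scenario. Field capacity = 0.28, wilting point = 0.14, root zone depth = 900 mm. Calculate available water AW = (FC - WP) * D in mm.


AW = (FC - WP) * D
   = (0.28 - 0.14) * 900
   = 0.14 * 900
   = 126 mm


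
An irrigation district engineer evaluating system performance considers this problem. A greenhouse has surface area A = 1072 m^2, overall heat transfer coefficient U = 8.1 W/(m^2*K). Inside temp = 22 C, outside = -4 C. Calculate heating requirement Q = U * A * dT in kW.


dT = 22 - (-4) = 26 K
Q = U * A * dT
  = 8.1 * 1072 * 26
  = 225763.20 W = 225.76 kW


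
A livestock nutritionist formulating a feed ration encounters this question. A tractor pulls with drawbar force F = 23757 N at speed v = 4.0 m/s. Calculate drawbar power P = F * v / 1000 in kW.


P = F * v / 1000
  = 23757 * 4.0 / 1000
  = 95028 / 1000
  = 95.03 kW


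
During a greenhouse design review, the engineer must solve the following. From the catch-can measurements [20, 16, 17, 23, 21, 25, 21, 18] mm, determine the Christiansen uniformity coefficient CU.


xbar = 161 / 8 = 20.125
sum|xi - xbar| = 19
CU = 100 * (1 - 19 / (8 * 20.125))
   = 100 * (1 - 0.1180)
   = 88.20%


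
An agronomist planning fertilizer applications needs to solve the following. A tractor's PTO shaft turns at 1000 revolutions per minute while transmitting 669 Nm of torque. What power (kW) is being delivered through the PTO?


P = 2*pi*n*T / 60000
  = 2*pi * 1000 * 669 / 60000
  = 4203450.97 / 60000
  = 70.06 kW


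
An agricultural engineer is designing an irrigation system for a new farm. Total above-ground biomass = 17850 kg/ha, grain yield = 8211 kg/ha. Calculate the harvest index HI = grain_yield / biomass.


HI = grain_yield / biomass
   = 8211 / 17850
   = 0.46


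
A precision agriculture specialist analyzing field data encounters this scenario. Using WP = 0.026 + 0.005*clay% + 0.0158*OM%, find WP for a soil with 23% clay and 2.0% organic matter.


WP = 0.026 + 0.005*23 + 0.0158*2.0
   = 0.026 + 0.1150 + 0.0316
   = 0.1726


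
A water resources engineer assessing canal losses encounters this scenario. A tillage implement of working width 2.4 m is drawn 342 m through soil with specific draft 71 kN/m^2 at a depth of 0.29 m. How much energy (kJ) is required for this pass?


E = k * d * w * L
  = 71 * 0.29 * 2.4 * 342
  = 16900.27 kJ


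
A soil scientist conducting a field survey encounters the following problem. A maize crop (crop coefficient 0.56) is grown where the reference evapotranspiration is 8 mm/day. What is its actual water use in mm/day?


ETc = Kc * ET0
    = 0.56 * 8
    = 4.48 mm/day


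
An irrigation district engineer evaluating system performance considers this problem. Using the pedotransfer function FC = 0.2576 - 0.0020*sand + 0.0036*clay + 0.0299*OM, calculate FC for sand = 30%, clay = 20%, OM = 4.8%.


FC = 0.2576 - 0.0020*30 + 0.0036*20 + 0.0299*4.8
   = 0.2576 - 0.0600 + 0.0720 + 0.1435
   = 0.4131


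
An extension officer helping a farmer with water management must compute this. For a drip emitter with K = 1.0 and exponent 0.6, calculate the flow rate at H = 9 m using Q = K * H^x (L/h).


Q = K * H^x
  = 1.0 * 9^0.6
  = 1.0 * 3.7372
  = 3.74 L/h


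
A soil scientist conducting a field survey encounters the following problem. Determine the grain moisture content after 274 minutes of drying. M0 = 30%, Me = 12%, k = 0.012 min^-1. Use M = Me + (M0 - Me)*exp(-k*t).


M = Me + (M0 - Me) * e^(-k*t)
  = 12 + (30 - 12) * e^(-0.012*274)
  = 12 + 18 * e^(-3.288)
  = 12 + 18 * 0.03733
  = 12 + 0.6719
  = 12.67%


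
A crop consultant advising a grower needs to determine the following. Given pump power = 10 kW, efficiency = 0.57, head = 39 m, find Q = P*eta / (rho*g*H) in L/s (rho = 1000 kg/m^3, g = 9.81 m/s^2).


Q = (P * 1000 * eta) / (rho * g * H)
  = (10 * 1000 * 0.57) / (1000 * 9.81 * 39)
  = 5700 / 382590
  = 0.01490 m^3/s = 14.90 L/s


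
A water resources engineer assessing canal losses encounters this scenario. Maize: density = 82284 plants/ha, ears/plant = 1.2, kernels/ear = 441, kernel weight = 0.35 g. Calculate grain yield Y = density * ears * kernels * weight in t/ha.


Y = density * ears * kernels * kw
  = 82284 * 1.2 * 441 * 0.35 g/ha
  = 15240642.48 g/ha
  = 15240.64 kg/ha = 15.24 t/ha


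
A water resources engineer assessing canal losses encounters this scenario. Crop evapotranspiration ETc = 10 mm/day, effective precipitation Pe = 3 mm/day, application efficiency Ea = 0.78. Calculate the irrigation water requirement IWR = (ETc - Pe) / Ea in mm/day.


IWR = (ETc - Pe) / Ea
    = (10 - 3) / 0.78
    = 7 / 0.78
    = 8.97 mm/day


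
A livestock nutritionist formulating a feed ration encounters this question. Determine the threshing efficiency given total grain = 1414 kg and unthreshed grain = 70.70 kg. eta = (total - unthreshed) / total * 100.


eta = (total - unthreshed) / total * 100
    = (1414 - 70.70) / 1414 * 100
    = 1343.30 / 1414 * 100
    = 95%


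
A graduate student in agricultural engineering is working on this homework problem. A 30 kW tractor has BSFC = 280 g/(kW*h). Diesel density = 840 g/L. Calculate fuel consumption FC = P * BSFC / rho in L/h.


FC = P * BSFC / rho_fuel
   = 30 * 280 / 840
   = 8400 / 840
   = 10 L/h


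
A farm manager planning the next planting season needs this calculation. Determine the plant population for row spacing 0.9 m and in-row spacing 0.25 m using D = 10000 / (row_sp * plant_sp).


D = 10000 / (row_sp * plant_sp)
  = 10000 / (0.9 * 0.25)
  = 10000 / 0.2250
  = 44444.44 plants/ha


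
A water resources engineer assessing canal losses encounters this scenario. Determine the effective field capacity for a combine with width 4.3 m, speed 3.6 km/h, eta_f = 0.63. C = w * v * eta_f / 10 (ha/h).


C = w * v * eta_f / 10
  = 4.3 * 3.6 * 0.63 / 10
  = 9.75 / 10
  = 0.98 ha/h


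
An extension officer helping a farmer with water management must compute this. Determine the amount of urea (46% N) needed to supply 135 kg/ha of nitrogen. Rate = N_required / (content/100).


Rate = N_required / (N_content / 100)
     = 135 / (46 / 100)
     = 135 / 0.46
     = 293.48 kg/ha


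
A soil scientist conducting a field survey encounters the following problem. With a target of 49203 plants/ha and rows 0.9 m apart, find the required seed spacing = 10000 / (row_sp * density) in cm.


spacing = 10000 / (row_sp * density)
        = 10000 / (0.9 * 49203)
        = 10000 / 44282.70
        = 0.22582 m = 22.58 cm


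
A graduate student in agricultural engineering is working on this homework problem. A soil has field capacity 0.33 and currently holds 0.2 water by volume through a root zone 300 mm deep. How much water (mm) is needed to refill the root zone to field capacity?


SMD = (FC - theta) * D
    = (0.33 - 0.2) * 300
    = 0.130 * 300
    = 39 mm


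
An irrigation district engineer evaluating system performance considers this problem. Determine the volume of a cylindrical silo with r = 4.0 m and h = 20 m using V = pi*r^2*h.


V = pi * r^2 * h
  = pi * 4.0^2 * 20
  = pi * 16 * 20
  = 1005.31 m^3


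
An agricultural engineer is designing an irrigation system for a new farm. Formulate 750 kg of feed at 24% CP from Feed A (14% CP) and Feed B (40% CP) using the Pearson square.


parts_A = CP_b - target = 40 - 24 = 16
parts_B = target - CP_a = 24 - 14 = 10
total_parts = 16 + 10 = 26
Feed A = 750 * 16 / 26 = 461.54 kg
Feed B = 750 * 10 / 26 = 288.46 kg

461.54 kg


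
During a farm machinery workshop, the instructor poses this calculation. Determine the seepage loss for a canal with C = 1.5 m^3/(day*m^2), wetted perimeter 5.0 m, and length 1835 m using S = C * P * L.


S = C * P * L
  = 1.5 * 5.0 * 1835
  = 13762.50 m^3/day


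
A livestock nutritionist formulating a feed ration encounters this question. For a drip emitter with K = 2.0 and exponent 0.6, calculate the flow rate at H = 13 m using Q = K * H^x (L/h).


Q = K * H^x
  = 2.0 * 13^0.6
  = 2.0 * 4.6598
  = 9.32 L/h


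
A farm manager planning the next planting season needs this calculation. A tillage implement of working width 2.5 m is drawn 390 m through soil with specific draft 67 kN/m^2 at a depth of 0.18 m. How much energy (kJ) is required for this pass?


E = k * d * w * L
  = 67 * 0.18 * 2.5 * 390
  = 11758.50 kJ


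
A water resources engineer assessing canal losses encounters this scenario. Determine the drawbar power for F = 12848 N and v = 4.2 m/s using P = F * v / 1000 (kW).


P = F * v / 1000
  = 12848 * 4.2 / 1000
  = 53961.60 / 1000
  = 53.96 kW


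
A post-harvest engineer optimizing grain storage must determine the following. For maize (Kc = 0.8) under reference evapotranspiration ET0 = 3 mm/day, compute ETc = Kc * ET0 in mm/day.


ETc = Kc * ET0
    = 0.8 * 3
    = 2.40 mm/day


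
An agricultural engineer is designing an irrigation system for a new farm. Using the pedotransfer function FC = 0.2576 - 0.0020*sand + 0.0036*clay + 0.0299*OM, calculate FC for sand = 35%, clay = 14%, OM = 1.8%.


FC = 0.2576 - 0.0020*35 + 0.0036*14 + 0.0299*1.8
   = 0.2576 - 0.0700 + 0.0504 + 0.0538
   = 0.2918


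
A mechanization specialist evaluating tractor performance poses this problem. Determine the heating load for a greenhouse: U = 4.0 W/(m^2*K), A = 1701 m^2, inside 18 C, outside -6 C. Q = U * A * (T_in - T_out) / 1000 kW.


dT = 18 - (-6) = 24 K
Q = U * A * dT
  = 4.0 * 1701 * 24
  = 163296 W = 163.30 kW


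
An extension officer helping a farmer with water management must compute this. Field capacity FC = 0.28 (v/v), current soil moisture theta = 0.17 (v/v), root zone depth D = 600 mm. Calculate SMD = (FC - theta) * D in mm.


SMD = (FC - theta) * D
    = (0.28 - 0.17) * 600
    = 0.110 * 600
    = 66 mm


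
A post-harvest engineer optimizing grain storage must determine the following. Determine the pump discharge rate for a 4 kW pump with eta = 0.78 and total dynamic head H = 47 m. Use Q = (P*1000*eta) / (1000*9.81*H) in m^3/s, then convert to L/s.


Q = (P * 1000 * eta) / (rho * g * H)
  = (4 * 1000 * 0.78) / (1000 * 9.81 * 47)
  = 3120 / 461070
  = 0.00677 m^3/s = 6.77 L/s


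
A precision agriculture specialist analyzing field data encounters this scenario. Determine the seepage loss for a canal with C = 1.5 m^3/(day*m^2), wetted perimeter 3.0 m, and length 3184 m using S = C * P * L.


S = C * P * L
  = 1.5 * 3.0 * 3184
  = 14328 m^3/day


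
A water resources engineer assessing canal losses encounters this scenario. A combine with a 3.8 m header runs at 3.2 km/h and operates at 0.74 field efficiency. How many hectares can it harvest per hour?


C = w * v * eta_f / 10
  = 3.8 * 3.2 * 0.74 / 10
  = 9.00 / 10
  = 0.90 ha/h


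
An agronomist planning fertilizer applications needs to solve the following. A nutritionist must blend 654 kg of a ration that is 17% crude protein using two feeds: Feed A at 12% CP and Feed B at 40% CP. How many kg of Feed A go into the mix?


parts_A = CP_b - target = 40 - 17 = 23
parts_B = target - CP_a = 17 - 12 = 5
total_parts = 23 + 5 = 28
Feed A = 654 * 23 / 28 = 537.21 kg
Feed B = 654 * 5 / 28 = 116.79 kg

537.21 kg


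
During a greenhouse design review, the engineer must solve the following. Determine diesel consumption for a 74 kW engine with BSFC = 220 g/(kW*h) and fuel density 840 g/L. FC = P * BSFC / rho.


FC = P * BSFC / rho_fuel
   = 74 * 220 / 840
   = 16280 / 840
   = 19.38 L/h


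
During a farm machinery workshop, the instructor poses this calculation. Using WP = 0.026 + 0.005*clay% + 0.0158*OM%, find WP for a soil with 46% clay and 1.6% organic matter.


WP = 0.026 + 0.005*46 + 0.0158*1.6
   = 0.026 + 0.2300 + 0.0253
   = 0.2813


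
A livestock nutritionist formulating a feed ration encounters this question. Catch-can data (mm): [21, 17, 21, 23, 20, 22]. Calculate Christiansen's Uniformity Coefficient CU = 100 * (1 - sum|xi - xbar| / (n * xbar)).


xbar = 124 / 6 = 20.667
sum|xi - xbar| = 8.667
CU = 100 * (1 - 8.667 / (6 * 20.667))
   = 100 * (1 - 0.0699)
   = 93.01%


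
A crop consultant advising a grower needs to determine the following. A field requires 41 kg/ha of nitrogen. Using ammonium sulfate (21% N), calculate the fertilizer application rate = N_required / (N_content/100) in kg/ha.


Rate = N_required / (N_content / 100)
     = 41 / (21 / 100)
     = 41 / 0.21
     = 195.24 kg/ha
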